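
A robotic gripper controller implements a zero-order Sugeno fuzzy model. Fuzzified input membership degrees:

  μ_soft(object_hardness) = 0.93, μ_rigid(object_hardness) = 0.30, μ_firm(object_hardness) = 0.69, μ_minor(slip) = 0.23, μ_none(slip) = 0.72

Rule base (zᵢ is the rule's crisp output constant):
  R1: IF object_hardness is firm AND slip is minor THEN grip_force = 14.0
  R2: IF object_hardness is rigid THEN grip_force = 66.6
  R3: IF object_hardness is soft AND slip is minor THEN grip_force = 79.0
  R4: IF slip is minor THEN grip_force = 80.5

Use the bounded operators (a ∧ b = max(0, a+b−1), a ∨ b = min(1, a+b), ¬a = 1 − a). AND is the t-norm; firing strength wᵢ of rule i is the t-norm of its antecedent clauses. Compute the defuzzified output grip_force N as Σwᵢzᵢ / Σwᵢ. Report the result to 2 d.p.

74.11

R1 (z=14.0): firm=0.69, minor=0.23; AND[max(0, a+b−1)] → w = 0.00
R2 (z=66.6): rigid=0.30 → w = 0.30
R3 (z=79.0): soft=0.93, minor=0.23; AND[max(0, a+b−1)] → w = 0.16
R4 (z=80.5): minor=0.23 → w = 0.23
Weighted average = (0.00·14.0 + 0.30·66.6 + 0.16·79.0 + 0.23·80.5) / (0.00 + 0.30 + 0.16 + 0.23)
  = 51.1350 / 0.6900 = 74.11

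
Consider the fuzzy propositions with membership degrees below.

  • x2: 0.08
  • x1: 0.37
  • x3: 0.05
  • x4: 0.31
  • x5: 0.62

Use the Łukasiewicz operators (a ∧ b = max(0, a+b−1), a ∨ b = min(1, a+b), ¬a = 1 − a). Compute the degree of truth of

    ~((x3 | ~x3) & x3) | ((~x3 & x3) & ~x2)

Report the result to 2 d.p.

0.95

~x3 = 1 − 0.05 = 0.95
x3 | ~x3 = min(1, a+b) on (0.05, 0.95) = 1.00
(x3 | ~x3) & x3 = max(0, a+b−1) on (1.00, 0.05) = 0.05
~((x3 | ~x3) & x3) = 1 − 0.05 = 0.95
~x3 = 1 − 0.05 = 0.95
~x3 & x3 = max(0, a+b−1) on (0.95, 0.05) = 0.00
~x2 = 1 − 0.08 = 0.92
(~x3 & x3) & ~x2 = max(0, a+b−1) on (0.00, 0.92) = 0.00
~((x3 | ~x3) & x3) | ((~x3 & x3) & ~x2) = min(1, a+b) on (0.95, 0.00) = 0.95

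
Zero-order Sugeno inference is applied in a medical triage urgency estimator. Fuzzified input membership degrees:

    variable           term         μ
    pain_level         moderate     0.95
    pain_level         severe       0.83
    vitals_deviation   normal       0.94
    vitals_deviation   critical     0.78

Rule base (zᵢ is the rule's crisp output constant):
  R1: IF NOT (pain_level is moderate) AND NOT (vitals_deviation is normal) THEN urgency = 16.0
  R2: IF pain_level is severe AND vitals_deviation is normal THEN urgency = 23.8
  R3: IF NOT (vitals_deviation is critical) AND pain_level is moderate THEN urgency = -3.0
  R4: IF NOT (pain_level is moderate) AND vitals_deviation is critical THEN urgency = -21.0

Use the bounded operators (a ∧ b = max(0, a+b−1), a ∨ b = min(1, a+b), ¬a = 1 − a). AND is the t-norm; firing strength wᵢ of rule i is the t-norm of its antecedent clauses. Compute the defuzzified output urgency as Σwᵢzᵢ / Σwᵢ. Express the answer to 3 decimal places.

R1 (z=16.0): ¬moderate=1−0.95=0.05, ¬normal=1−0.94=0.06; AND[max(0, a+b−1)] → w = 0.00
R2 (z=23.8): severe=0.83, normal=0.94; AND[max(0, a+b−1)] → w = 0.77
R3 (z=-3.0): ¬critical=1−0.78=0.22, moderate=0.95; AND[max(0, a+b−1)] → w = 0.17
R4 (z=-21.0): ¬moderate=1−0.95=0.05, critical=0.78; AND[max(0, a+b−1)] → w = 0.00
Weighted average = (0.00·16.0 + 0.77·23.8 + 0.17·-3.0 + 0.00·-21.0) / (0.00 + 0.77 + 0.17 + 0.00)
  = 17.8160 / 0.9400 = 18.953

18.953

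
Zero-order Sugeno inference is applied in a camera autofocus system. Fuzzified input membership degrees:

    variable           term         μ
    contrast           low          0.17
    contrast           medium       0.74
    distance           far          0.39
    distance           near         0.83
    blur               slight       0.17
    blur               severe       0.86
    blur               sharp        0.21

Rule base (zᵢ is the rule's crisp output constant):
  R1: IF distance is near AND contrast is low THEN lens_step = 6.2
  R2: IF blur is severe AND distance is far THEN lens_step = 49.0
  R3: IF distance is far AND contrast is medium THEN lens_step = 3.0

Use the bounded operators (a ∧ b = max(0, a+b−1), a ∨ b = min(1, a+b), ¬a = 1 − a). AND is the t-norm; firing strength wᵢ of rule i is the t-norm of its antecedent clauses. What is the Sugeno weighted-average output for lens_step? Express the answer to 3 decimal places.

33.263

R1 (z=6.2): near=0.83, low=0.17; AND[max(0, a+b−1)] → w = 0.00
R2 (z=49.0): severe=0.86, far=0.39; AND[max(0, a+b−1)] → w = 0.25
R3 (z=3.0): far=0.39, medium=0.74; AND[max(0, a+b−1)] → w = 0.13
Weighted average = (0.00·6.2 + 0.25·49.0 + 0.13·3.0) / (0.00 + 0.25 + 0.13)
  = 12.6400 / 0.3800 = 33.263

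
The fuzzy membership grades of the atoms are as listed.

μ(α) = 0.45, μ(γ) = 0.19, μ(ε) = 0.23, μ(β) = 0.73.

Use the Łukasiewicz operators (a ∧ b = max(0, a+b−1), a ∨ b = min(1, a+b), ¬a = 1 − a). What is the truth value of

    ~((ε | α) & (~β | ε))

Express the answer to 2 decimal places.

ε | α = min(1, a+b) on (0.23, 0.45) = 0.68
~β = 1 − 0.73 = 0.27
~β | ε = min(1, a+b) on (0.27, 0.23) = 0.50
(ε | α) & (~β | ε) = max(0, a+b−1) on (0.68, 0.50) = 0.18
~((ε | α) & (~β | ε)) = 1 − 0.18 = 0.82

0.82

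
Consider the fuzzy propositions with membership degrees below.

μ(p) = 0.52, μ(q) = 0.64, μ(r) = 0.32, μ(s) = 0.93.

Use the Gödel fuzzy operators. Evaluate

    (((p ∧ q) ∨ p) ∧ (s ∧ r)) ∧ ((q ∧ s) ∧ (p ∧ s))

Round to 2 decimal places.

p ∧ q = min(a, b) on (0.52, 0.64) = 0.52
(p ∧ q) ∨ p = max(a, b) on (0.52, 0.52) = 0.52
s ∧ r = min(a, b) on (0.93, 0.32) = 0.32
((p ∧ q) ∨ p) ∧ (s ∧ r) = min(a, b) on (0.52, 0.32) = 0.32
q ∧ s = min(a, b) on (0.64, 0.93) = 0.64
p ∧ s = min(a, b) on (0.52, 0.93) = 0.52
(q ∧ s) ∧ (p ∧ s) = min(a, b) on (0.64, 0.52) = 0.52
(((p ∧ q) ∨ p) ∧ (s ∧ r)) ∧ ((q ∧ s) ∧ (p ∧ s)) = min(a, b) on (0.32, 0.52) = 0.32

0.32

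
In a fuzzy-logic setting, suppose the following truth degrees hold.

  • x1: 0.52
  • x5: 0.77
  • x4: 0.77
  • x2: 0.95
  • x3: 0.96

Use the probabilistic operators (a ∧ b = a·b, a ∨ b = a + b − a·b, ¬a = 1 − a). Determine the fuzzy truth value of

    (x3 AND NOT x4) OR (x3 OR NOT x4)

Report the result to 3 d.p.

NOT x4 = 1 − 0.7700 = 0.2300
x3 AND NOT x4 = a·b on (0.9600, 0.2300) = 0.2208
NOT x4 = 1 − 0.7700 = 0.2300
x3 OR NOT x4 = a + b − a·b on (0.9600, 0.2300) = 0.9692
(x3 AND NOT x4) OR (x3 OR NOT x4) = a + b − a·b on (0.2208, 0.9692) = 0.9760

0.976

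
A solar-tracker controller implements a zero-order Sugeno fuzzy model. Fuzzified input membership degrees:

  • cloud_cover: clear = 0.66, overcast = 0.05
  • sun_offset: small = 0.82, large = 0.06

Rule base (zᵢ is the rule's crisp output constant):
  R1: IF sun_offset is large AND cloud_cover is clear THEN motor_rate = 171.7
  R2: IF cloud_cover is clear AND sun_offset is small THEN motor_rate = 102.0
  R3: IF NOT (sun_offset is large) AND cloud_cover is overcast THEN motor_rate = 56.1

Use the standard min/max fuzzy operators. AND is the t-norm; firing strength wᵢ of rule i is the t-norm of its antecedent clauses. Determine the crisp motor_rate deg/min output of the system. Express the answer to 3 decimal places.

R1 (z=171.7): large=0.06, clear=0.66; AND[min(a, b)] → w = 0.06
R2 (z=102.0): clear=0.66, small=0.82; AND[min(a, b)] → w = 0.66
R3 (z=56.1): ¬large=1−0.06=0.94, overcast=0.05; AND[min(a, b)] → w = 0.05
Weighted average = (0.06·171.7 + 0.66·102.0 + 0.05·56.1) / (0.06 + 0.66 + 0.05)
  = 80.4270 / 0.7700 = 104.451

104.451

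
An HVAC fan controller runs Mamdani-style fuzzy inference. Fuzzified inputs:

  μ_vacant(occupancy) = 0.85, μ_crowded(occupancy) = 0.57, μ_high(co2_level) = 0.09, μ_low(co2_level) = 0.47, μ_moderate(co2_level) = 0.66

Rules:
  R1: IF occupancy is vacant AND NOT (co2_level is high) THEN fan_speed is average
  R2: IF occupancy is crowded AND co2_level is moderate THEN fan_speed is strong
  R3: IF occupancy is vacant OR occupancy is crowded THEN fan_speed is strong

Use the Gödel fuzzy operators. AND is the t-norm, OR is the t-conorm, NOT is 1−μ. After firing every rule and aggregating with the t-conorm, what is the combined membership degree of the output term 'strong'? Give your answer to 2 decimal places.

R1: vacant=0.85, ¬high=1−0.09=0.91; AND[min(a, b)] → w = 0.85
R2: crowded=0.57, moderate=0.66; AND[min(a, b)] → w = 0.57
R3: vacant=0.85, crowded=0.57; OR[max(a, b)] → w = 0.85
Rules with consequent 'strong': {R2, R3} → strengths 0.57, 0.85
Aggregate via t-conorm [max(a, b)]: 0.85

0.85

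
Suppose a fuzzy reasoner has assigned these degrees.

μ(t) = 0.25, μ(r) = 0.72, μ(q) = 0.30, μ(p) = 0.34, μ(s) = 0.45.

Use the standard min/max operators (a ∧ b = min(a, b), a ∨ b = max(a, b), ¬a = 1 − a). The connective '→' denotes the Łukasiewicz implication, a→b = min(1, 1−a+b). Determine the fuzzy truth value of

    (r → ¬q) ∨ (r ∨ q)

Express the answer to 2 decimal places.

¬q = 1 − 0.30 = 0.70
r → ¬q  [Łukasiewicz: min(1, 1−a+b)] with a=0.72, b=0.70 → 0.98
r ∨ q = max(a, b) on (0.72, 0.30) = 0.72
(r → ¬q) ∨ (r ∨ q) = max(a, b) on (0.98, 0.72) = 0.98

0.98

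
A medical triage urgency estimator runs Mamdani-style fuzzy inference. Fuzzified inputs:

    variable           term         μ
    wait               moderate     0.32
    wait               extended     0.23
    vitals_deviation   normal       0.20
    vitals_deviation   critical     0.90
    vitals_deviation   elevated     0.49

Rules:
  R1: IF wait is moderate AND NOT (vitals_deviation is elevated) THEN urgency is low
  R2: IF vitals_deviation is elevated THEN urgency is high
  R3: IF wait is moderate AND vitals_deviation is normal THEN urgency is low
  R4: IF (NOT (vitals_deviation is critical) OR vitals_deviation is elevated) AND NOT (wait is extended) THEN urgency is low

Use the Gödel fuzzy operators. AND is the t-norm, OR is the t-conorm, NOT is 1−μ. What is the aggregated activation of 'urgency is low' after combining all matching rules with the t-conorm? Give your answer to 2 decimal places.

0.49

R1: moderate=0.32, ¬elevated=1−0.49=0.51; AND[min(a, b)] → w = 0.32
R2: elevated=0.49 → w = 0.49
R3: moderate=0.32, normal=0.20; AND[min(a, b)] → w = 0.20
R4: (¬critical=1−0.90=0.10 OR elevated=0.49) = 0.49; AND[min(a, b)] with ¬extended=1−0.23=0.77 → w = 0.49
Rules with consequent 'low': {R1, R3, R4} → strengths 0.32, 0.20, 0.49
Aggregate via t-conorm [max(a, b)]: 0.49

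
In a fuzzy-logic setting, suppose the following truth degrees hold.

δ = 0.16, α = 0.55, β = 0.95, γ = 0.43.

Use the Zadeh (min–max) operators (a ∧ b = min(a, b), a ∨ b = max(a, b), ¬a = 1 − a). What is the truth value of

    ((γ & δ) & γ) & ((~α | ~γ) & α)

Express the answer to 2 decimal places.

γ & δ = min(a, b) on (0.43, 0.16) = 0.16
(γ & δ) & γ = min(a, b) on (0.16, 0.43) = 0.16
~α = 1 − 0.55 = 0.45
~γ = 1 − 0.43 = 0.57
~α | ~γ = max(a, b) on (0.45, 0.57) = 0.57
(~α | ~γ) & α = min(a, b) on (0.57, 0.55) = 0.55
((γ & δ) & γ) & ((~α | ~γ) & α) = min(a, b) on (0.16, 0.55) = 0.16

0.16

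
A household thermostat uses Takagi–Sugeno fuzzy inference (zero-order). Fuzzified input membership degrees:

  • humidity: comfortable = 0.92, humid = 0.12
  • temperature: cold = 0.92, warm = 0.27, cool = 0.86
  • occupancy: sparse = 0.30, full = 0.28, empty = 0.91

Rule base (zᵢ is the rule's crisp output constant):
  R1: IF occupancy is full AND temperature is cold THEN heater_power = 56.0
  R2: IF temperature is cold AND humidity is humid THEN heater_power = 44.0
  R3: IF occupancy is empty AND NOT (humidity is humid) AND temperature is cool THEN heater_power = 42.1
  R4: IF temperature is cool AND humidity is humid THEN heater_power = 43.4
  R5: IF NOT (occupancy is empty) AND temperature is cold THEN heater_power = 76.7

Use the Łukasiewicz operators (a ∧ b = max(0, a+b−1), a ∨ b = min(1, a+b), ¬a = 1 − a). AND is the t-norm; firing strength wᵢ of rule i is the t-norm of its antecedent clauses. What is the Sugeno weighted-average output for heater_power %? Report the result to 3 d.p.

45.658

R1 (z=56.0): full=0.28, cold=0.92; AND[max(0, a+b−1)] → w = 0.20
R2 (z=44.0): cold=0.92, humid=0.12; AND[max(0, a+b−1)] → w = 0.04
R3 (z=42.1): empty=0.91, ¬humid=1−0.12=0.88, cool=0.86; AND[max(0, a+b−1)] → w = 0.65
R4 (z=43.4): cool=0.86, humid=0.12; AND[max(0, a+b−1)] → w = 0.00
R5 (z=76.7): ¬empty=1−0.91=0.09, cold=0.92; AND[max(0, a+b−1)] → w = 0.01
Weighted average = (0.20·56.0 + 0.04·44.0 + 0.65·42.1 + 0.00·43.4 + 0.01·76.7) / (0.20 + 0.04 + 0.65 + 0.00 + 0.01)
  = 41.0920 / 0.9000 = 45.658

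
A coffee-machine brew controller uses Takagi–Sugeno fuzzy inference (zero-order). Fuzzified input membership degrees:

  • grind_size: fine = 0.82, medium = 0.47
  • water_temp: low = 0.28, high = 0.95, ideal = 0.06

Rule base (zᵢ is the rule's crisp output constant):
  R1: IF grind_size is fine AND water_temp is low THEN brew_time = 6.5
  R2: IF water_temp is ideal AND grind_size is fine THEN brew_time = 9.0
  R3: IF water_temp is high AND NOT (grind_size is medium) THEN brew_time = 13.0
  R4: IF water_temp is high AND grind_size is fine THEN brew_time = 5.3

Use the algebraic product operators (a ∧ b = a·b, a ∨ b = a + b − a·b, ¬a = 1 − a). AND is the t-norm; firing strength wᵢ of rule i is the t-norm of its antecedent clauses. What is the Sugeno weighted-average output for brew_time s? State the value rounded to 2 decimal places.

R1 (z=6.5): fine=0.82, low=0.28; AND[a·b] → w = 0.2296
R2 (z=9.0): ideal=0.06, fine=0.82; AND[a·b] → w = 0.0492
R3 (z=13.0): high=0.95, ¬medium=1−0.47=0.53; AND[a·b] → w = 0.5035
R4 (z=5.3): high=0.95, fine=0.82; AND[a·b] → w = 0.7790
Weighted average = (0.2296·6.5 + 0.0492·9.0 + 0.5035·13.0 + 0.7790·5.3) / (0.2296 + 0.0492 + 0.5035 + 0.7790)
  = 12.6094 / 1.5613 = 8.08

8.08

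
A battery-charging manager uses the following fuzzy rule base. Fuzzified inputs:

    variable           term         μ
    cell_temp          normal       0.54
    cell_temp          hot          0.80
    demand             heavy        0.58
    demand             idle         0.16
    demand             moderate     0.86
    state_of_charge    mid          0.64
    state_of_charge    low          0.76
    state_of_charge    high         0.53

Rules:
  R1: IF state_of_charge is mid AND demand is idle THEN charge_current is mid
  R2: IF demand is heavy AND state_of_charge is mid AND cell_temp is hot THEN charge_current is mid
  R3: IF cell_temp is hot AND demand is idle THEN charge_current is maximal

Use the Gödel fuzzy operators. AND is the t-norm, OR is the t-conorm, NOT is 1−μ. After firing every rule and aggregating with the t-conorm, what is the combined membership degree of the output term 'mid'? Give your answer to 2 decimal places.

0.58

R1: mid=0.64, idle=0.16; AND[min(a, b)] → w = 0.16
R2: heavy=0.58, mid=0.64, hot=0.80; AND[min(a, b)] → w = 0.58
R3: hot=0.80, idle=0.16; AND[min(a, b)] → w = 0.16
Rules with consequent 'mid': {R1, R2} → strengths 0.16, 0.58
Aggregate via t-conorm [max(a, b)]: 0.58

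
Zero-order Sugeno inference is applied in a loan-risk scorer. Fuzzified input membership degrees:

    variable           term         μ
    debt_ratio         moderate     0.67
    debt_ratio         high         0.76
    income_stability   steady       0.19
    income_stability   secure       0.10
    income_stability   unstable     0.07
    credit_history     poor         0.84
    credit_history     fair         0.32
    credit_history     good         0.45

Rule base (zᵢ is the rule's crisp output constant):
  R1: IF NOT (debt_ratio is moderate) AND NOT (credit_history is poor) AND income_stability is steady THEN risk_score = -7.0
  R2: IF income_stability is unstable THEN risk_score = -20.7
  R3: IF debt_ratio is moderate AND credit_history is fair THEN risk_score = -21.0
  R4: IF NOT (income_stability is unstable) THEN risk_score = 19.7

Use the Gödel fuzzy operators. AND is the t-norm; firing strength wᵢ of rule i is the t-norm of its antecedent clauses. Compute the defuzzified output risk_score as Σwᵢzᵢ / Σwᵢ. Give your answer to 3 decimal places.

6.103

R1 (z=-7.0): ¬moderate=1−0.67=0.33, ¬poor=1−0.84=0.16, steady=0.19; AND[min(a, b)] → w = 0.16
R2 (z=-20.7): unstable=0.07 → w = 0.07
R3 (z=-21.0): moderate=0.67, fair=0.32; AND[min(a, b)] → w = 0.32
R4 (z=19.7): ¬unstable=1−0.07=0.93 → w = 0.93
Weighted average = (0.16·-7.0 + 0.07·-20.7 + 0.32·-21.0 + 0.93·19.7) / (0.16 + 0.07 + 0.32 + 0.93)
  = 9.0320 / 1.4800 = 6.103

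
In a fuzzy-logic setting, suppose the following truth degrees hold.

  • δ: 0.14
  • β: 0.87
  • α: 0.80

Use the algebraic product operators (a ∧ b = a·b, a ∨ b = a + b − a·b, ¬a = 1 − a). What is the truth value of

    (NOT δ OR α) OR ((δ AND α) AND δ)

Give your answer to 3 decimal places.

NOT δ = 1 − 0.1400 = 0.8600
NOT δ OR α = a + b − a·b on (0.8600, 0.8000) = 0.9720
δ AND α = a·b on (0.1400, 0.8000) = 0.1120
(δ AND α) AND δ = a·b on (0.1120, 0.1400) = 0.0157
(NOT δ OR α) OR ((δ AND α) AND δ) = a + b − a·b on (0.9720, 0.0157) = 0.9724

0.972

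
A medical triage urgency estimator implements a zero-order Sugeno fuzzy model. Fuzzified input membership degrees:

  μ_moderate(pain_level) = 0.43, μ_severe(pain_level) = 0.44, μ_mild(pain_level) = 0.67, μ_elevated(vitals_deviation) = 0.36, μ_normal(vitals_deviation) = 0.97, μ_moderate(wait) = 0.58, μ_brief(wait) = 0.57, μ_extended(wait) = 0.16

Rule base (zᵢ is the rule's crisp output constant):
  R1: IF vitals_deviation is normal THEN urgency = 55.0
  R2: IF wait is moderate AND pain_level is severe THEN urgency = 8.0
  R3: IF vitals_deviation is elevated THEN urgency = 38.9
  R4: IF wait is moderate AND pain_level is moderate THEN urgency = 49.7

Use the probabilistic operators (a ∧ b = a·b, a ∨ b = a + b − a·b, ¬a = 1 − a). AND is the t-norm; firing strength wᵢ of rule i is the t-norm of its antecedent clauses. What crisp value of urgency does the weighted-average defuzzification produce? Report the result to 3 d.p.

44.582

R1 (z=55.0): normal=0.97 → w = 0.9700
R2 (z=8.0): moderate=0.58, severe=0.44; AND[a·b] → w = 0.2552
R3 (z=38.9): elevated=0.36 → w = 0.3600
R4 (z=49.7): moderate=0.58, moderate=0.43; AND[a·b] → w = 0.2494
Weighted average = (0.9700·55.0 + 0.2552·8.0 + 0.3600·38.9 + 0.2494·49.7) / (0.9700 + 0.2552 + 0.3600 + 0.2494)
  = 81.7908 / 1.8346 = 44.582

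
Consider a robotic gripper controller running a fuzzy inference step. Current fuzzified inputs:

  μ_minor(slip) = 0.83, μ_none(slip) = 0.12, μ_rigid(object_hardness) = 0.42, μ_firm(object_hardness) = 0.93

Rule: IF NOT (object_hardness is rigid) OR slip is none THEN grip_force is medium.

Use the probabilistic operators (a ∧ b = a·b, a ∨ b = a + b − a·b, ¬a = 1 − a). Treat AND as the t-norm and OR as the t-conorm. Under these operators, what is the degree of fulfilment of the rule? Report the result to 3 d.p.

firing strength: ¬rigid=1−0.42=0.58, none=0.12; OR[a + b − a·b] → w = 0.6304

0.630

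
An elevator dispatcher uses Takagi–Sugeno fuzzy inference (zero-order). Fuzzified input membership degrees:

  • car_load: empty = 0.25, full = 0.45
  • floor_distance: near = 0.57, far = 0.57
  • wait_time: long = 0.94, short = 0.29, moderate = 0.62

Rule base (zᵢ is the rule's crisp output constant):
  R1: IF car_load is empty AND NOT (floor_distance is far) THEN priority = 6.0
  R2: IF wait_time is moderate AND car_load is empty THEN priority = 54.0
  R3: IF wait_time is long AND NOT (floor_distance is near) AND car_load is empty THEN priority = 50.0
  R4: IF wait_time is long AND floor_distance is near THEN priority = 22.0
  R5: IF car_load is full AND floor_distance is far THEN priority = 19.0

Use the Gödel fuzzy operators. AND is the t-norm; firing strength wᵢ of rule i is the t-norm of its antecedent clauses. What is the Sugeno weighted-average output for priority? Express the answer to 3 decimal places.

R1 (z=6.0): empty=0.25, ¬far=1−0.57=0.43; AND[min(a, b)] → w = 0.25
R2 (z=54.0): moderate=0.62, empty=0.25; AND[min(a, b)] → w = 0.25
R3 (z=50.0): long=0.94, ¬near=1−0.57=0.43, empty=0.25; AND[min(a, b)] → w = 0.25
R4 (z=22.0): long=0.94, near=0.57; AND[min(a, b)] → w = 0.57
R5 (z=19.0): full=0.45, far=0.57; AND[min(a, b)] → w = 0.45
Weighted average = (0.25·6.0 + 0.25·54.0 + 0.25·50.0 + 0.57·22.0 + 0.45·19.0) / (0.25 + 0.25 + 0.25 + 0.57 + 0.45)
  = 48.5900 / 1.7700 = 27.452

27.452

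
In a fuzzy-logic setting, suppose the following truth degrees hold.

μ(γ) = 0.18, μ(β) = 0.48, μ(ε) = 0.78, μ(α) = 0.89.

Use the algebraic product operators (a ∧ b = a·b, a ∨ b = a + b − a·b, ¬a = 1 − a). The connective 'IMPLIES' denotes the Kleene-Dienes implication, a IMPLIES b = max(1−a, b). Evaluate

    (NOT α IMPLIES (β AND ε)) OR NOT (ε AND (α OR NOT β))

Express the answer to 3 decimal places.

0.919

NOT α = 1 − 0.8900 = 0.1100
β AND ε = a·b on (0.4800, 0.7800) = 0.3744
NOT α IMPLIES (β AND ε)  [Kleene-Dienes: max(1−a, b)] with a=0.1100, b=0.3744 → 0.8900
NOT β = 1 − 0.4800 = 0.5200
α OR NOT β = a + b − a·b on (0.8900, 0.5200) = 0.9472
ε AND (α OR NOT β) = a·b on (0.7800, 0.9472) = 0.7388
NOT (ε AND (α OR NOT β)) = 1 − 0.7388 = 0.2612
(NOT α IMPLIES (β AND ε)) OR NOT (ε AND (α OR NOT β)) = a + b − a·b on (0.8900, 0.2612) = 0.9187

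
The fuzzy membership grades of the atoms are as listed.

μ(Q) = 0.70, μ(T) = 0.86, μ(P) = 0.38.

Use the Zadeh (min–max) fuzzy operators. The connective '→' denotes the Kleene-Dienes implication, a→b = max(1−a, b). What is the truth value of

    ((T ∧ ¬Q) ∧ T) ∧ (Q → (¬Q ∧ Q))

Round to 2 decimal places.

¬Q = 1 − 0.70 = 0.30
T ∧ ¬Q = min(a, b) on (0.86, 0.30) = 0.30
(T ∧ ¬Q) ∧ T = min(a, b) on (0.30, 0.86) = 0.30
¬Q = 1 − 0.70 = 0.30
¬Q ∧ Q = min(a, b) on (0.30, 0.70) = 0.30
Q → (¬Q ∧ Q)  [Kleene-Dienes: max(1−a, b)] with a=0.70, b=0.30 → 0.30
((T ∧ ¬Q) ∧ T) ∧ (Q → (¬Q ∧ Q)) = min(a, b) on (0.30, 0.30) = 0.30

0.30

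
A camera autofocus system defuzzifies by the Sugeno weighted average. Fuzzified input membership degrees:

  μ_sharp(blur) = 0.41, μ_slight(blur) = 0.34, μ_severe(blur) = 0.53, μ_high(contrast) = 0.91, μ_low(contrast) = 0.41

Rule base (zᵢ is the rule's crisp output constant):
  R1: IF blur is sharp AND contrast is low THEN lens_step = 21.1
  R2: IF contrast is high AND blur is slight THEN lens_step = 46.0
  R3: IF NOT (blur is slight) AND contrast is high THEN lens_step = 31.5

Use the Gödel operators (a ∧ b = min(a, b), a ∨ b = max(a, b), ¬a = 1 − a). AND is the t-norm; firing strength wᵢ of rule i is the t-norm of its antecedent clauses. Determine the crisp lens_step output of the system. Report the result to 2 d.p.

R1 (z=21.1): sharp=0.41, low=0.41; AND[min(a, b)] → w = 0.41
R2 (z=46.0): high=0.91, slight=0.34; AND[min(a, b)] → w = 0.34
R3 (z=31.5): ¬slight=1−0.34=0.66, high=0.91; AND[min(a, b)] → w = 0.66
Weighted average = (0.41·21.1 + 0.34·46.0 + 0.66·31.5) / (0.41 + 0.34 + 0.66)
  = 45.0810 / 1.4100 = 31.97

31.97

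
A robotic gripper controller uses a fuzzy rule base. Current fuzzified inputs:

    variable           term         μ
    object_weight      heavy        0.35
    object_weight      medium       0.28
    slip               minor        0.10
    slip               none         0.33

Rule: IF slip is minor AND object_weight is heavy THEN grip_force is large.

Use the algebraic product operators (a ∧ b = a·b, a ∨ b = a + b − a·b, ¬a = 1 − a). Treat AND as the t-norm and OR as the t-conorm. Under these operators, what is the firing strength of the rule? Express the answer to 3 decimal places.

0.035

firing strength: minor=0.10, heavy=0.35; AND[a·b] → w = 0.0350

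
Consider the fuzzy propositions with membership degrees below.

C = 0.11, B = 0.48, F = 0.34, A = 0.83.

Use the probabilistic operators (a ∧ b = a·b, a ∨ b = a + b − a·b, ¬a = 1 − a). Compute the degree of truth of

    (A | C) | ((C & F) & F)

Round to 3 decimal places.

A | C = a + b − a·b on (0.8300, 0.1100) = 0.8487
C & F = a·b on (0.1100, 0.3400) = 0.0374
(C & F) & F = a·b on (0.0374, 0.3400) = 0.0127
(A | C) | ((C & F) & F) = a + b − a·b on (0.8487, 0.0127) = 0.8506

0.851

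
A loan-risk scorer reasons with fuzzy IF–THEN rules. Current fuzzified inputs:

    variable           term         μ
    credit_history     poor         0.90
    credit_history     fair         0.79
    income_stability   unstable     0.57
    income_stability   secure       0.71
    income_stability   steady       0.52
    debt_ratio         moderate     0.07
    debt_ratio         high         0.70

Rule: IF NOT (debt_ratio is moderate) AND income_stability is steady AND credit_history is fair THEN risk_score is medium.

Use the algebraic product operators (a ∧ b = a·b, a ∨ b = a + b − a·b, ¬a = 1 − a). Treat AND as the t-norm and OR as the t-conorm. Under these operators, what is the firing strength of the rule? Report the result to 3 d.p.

firing strength: ¬moderate=1−0.07=0.93, steady=0.52, fair=0.79; AND[a·b] → w = 0.3820

0.382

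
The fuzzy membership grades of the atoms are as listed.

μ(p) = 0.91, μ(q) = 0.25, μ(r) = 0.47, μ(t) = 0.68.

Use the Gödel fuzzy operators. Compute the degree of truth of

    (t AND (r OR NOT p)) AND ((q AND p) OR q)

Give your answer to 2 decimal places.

NOT p = 1 − 0.91 = 0.09
r OR NOT p = max(a, b) on (0.47, 0.09) = 0.47
t AND (r OR NOT p) = min(a, b) on (0.68, 0.47) = 0.47
q AND p = min(a, b) on (0.25, 0.91) = 0.25
(q AND p) OR q = max(a, b) on (0.25, 0.25) = 0.25
(t AND (r OR NOT p)) AND ((q AND p) OR q) = min(a, b) on (0.47, 0.25) = 0.25

0.25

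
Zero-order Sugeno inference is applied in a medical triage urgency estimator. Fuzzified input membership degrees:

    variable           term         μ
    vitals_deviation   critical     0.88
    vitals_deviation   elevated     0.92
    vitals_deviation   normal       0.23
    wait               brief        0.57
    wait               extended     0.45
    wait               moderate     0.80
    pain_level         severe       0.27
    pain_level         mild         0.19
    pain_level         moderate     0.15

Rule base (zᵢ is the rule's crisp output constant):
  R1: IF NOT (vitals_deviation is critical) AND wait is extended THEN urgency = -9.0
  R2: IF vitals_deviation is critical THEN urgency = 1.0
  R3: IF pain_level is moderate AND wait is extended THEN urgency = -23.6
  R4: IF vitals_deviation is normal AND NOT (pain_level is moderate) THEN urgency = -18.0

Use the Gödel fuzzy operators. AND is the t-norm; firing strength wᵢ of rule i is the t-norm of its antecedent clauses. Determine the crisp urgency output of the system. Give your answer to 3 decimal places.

R1 (z=-9.0): ¬critical=1−0.88=0.12, extended=0.45; AND[min(a, b)] → w = 0.12
R2 (z=1.0): critical=0.88 → w = 0.88
R3 (z=-23.6): moderate=0.15, extended=0.45; AND[min(a, b)] → w = 0.15
R4 (z=-18.0): normal=0.23, ¬moderate=1−0.15=0.85; AND[min(a, b)] → w = 0.23
Weighted average = (0.12·-9.0 + 0.88·1.0 + 0.15·-23.6 + 0.23·-18.0) / (0.12 + 0.88 + 0.15 + 0.23)
  = -7.8800 / 1.3800 = -5.710

-5.710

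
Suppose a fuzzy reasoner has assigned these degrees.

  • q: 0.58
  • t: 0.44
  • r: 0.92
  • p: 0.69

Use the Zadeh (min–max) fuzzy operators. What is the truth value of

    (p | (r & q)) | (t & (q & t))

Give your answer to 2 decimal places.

0.69

r & q = min(a, b) on (0.92, 0.58) = 0.58
p | (r & q) = max(a, b) on (0.69, 0.58) = 0.69
q & t = min(a, b) on (0.58, 0.44) = 0.44
t & (q & t) = min(a, b) on (0.44, 0.44) = 0.44
(p | (r & q)) | (t & (q & t)) = max(a, b) on (0.69, 0.44) = 0.69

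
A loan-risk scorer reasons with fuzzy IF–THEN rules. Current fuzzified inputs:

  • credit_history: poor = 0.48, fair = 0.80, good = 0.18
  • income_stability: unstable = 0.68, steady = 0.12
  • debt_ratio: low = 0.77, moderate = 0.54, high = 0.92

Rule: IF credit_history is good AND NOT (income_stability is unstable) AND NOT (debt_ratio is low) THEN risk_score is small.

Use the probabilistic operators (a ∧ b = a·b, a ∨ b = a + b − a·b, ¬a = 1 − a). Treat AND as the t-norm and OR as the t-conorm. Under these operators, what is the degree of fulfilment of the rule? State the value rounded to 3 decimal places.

firing strength: good=0.18, ¬unstable=1−0.68=0.32, ¬low=1−0.77=0.23; AND[a·b] → w = 0.0132

0.013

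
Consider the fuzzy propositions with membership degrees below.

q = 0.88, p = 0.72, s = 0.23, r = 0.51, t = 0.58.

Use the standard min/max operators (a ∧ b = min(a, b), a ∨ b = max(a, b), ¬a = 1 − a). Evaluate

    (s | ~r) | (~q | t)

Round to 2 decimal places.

0.58

~r = 1 − 0.51 = 0.49
s | ~r = max(a, b) on (0.23, 0.49) = 0.49
~q = 1 − 0.88 = 0.12
~q | t = max(a, b) on (0.12, 0.58) = 0.58
(s | ~r) | (~q | t) = max(a, b) on (0.49, 0.58) = 0.58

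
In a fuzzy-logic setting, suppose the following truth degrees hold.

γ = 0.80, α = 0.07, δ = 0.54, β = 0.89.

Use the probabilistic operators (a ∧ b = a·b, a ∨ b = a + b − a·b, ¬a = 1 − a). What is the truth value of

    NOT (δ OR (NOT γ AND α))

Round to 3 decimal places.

0.454

NOT γ = 1 − 0.8000 = 0.2000
NOT γ AND α = a·b on (0.2000, 0.0700) = 0.0140
δ OR (NOT γ AND α) = a + b − a·b on (0.5400, 0.0140) = 0.5464
NOT (δ OR (NOT γ AND α)) = 1 − 0.5464 = 0.4536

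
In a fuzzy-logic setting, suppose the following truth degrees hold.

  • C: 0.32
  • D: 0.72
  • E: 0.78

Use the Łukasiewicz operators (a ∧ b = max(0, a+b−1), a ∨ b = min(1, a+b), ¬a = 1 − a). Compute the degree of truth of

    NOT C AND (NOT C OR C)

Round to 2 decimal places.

NOT C = 1 − 0.32 = 0.68
NOT C = 1 − 0.32 = 0.68
NOT C OR C = min(1, a+b) on (0.68, 0.32) = 1.00
NOT C AND (NOT C OR C) = max(0, a+b−1) on (0.68, 1.00) = 0.68

0.68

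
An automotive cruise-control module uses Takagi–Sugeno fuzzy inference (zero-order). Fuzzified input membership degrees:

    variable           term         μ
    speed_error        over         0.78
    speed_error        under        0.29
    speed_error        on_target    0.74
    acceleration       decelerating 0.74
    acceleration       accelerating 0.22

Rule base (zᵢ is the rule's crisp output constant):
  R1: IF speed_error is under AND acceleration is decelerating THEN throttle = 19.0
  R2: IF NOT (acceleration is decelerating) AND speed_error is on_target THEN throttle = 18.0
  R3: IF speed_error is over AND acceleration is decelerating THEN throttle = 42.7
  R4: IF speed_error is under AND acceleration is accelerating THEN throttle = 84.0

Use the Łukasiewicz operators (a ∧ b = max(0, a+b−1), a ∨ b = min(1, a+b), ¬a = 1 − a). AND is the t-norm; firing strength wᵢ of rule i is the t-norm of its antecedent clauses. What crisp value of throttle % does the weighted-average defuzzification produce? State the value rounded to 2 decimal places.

R1 (z=19.0): under=0.29, decelerating=0.74; AND[max(0, a+b−1)] → w = 0.03
R2 (z=18.0): ¬decelerating=1−0.74=0.26, on_target=0.74; AND[max(0, a+b−1)] → w = 0.00
R3 (z=42.7): over=0.78, decelerating=0.74; AND[max(0, a+b−1)] → w = 0.52
R4 (z=84.0): under=0.29, accelerating=0.22; AND[max(0, a+b−1)] → w = 0.00
Weighted average = (0.03·19.0 + 0.00·18.0 + 0.52·42.7 + 0.00·84.0) / (0.03 + 0.00 + 0.52 + 0.00)
  = 22.7740 / 0.5500 = 41.41

41.41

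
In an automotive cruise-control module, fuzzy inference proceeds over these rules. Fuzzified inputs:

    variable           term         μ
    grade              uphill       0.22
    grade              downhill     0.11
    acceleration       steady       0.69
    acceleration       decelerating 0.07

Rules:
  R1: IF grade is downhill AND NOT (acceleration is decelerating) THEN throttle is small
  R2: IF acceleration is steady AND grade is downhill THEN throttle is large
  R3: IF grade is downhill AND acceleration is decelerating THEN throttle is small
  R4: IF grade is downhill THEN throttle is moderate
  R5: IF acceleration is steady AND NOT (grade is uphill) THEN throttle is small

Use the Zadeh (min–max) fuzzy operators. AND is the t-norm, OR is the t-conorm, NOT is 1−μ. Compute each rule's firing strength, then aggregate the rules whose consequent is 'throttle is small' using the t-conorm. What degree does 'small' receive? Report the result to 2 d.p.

0.69

R1: downhill=0.11, ¬decelerating=1−0.07=0.93; AND[min(a, b)] → w = 0.11
R2: steady=0.69, downhill=0.11; AND[min(a, b)] → w = 0.11
R3: downhill=0.11, decelerating=0.07; AND[min(a, b)] → w = 0.07
R4: downhill=0.11 → w = 0.11
R5: steady=0.69, ¬uphill=1−0.22=0.78; AND[min(a, b)] → w = 0.69
Rules with consequent 'small': {R1, R3, R5} → strengths 0.11, 0.07, 0.69
Aggregate via t-conorm [max(a, b)]: 0.69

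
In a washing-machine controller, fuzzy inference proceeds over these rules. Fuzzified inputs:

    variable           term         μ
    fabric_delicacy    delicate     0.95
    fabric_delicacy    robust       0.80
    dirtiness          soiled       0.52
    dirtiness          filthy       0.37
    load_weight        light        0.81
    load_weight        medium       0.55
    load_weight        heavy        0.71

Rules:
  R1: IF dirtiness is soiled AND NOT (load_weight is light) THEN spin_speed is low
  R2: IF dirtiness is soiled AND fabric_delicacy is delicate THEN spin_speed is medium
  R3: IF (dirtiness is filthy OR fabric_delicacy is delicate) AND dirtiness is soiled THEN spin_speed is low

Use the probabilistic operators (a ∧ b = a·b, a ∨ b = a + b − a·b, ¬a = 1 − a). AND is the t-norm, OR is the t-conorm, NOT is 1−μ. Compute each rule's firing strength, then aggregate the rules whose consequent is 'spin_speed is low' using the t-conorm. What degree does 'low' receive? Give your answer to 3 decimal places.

R1: soiled=0.52, ¬light=1−0.81=0.19; AND[a·b] → w = 0.0988
R2: soiled=0.52, delicate=0.95; AND[a·b] → w = 0.4940
R3: (filthy=0.37 OR delicate=0.95) = 0.9685; AND[a·b] with soiled=0.52 → w = 0.5036
Rules with consequent 'low': {R1, R3} → strengths 0.0988, 0.5036
Aggregate via t-conorm [a + b − a·b]: 0.5527

0.553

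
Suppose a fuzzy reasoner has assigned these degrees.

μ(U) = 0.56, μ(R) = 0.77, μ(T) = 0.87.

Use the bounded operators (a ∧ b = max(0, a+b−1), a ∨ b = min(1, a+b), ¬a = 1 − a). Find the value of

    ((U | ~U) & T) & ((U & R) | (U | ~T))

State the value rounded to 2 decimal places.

~U = 1 − 0.56 = 0.44
U | ~U = min(1, a+b) on (0.56, 0.44) = 1.00
(U | ~U) & T = max(0, a+b−1) on (1.00, 0.87) = 0.87
U & R = max(0, a+b−1) on (0.56, 0.77) = 0.33
~T = 1 − 0.87 = 0.13
U | ~T = min(1, a+b) on (0.56, 0.13) = 0.69
(U & R) | (U | ~T) = min(1, a+b) on (0.33, 0.69) = 1.00
((U | ~U) & T) & ((U & R) | (U | ~T)) = max(0, a+b−1) on (0.87, 1.00) = 0.87

0.87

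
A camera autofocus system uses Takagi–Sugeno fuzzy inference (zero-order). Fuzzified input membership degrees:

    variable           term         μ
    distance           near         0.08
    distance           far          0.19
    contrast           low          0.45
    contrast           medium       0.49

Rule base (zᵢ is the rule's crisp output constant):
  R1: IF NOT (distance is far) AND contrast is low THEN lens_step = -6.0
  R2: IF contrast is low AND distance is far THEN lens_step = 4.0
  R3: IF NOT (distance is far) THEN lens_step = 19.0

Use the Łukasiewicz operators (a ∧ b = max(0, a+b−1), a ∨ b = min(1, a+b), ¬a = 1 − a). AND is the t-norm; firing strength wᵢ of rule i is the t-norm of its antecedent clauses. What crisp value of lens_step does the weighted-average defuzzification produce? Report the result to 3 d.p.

R1 (z=-6.0): ¬far=1−0.19=0.81, low=0.45; AND[max(0, a+b−1)] → w = 0.26
R2 (z=4.0): low=0.45, far=0.19; AND[max(0, a+b−1)] → w = 0.00
R3 (z=19.0): ¬far=1−0.19=0.81 → w = 0.81
Weighted average = (0.26·-6.0 + 0.00·4.0 + 0.81·19.0) / (0.26 + 0.00 + 0.81)
  = 13.8300 / 1.0700 = 12.925

12.925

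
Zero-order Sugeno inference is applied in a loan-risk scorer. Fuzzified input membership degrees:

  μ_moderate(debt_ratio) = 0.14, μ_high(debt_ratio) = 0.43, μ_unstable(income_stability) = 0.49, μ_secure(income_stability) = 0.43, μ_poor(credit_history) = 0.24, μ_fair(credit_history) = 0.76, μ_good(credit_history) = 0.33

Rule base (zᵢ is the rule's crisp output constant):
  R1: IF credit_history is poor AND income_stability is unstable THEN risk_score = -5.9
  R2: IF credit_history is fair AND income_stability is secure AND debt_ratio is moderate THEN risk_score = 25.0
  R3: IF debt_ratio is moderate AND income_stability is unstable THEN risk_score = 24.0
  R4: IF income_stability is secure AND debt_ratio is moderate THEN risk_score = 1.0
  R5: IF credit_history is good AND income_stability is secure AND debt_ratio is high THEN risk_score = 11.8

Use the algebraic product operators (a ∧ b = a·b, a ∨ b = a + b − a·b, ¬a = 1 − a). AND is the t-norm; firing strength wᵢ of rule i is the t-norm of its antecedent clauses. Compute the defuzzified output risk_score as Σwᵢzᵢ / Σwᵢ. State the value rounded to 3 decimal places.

8.145

R1 (z=-5.9): poor=0.24, unstable=0.49; AND[a·b] → w = 0.1176
R2 (z=25.0): fair=0.76, secure=0.43, moderate=0.14; AND[a·b] → w = 0.0458
R3 (z=24.0): moderate=0.14, unstable=0.49; AND[a·b] → w = 0.0686
R4 (z=1.0): secure=0.43, moderate=0.14; AND[a·b] → w = 0.0602
R5 (z=11.8): good=0.33, secure=0.43, high=0.43; AND[a·b] → w = 0.0610
Weighted average = (0.1176·-5.9 + 0.0458·25.0 + 0.0686·24.0 + 0.0602·1.0 + 0.0610·11.8) / (0.1176 + 0.0458 + 0.0686 + 0.0602 + 0.0610)
  = 2.8766 / 0.3532 = 8.145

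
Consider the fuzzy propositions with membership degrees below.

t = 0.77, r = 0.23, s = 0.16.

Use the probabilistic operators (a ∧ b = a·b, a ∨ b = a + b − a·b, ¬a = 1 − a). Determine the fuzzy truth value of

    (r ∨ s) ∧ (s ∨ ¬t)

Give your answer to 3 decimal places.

0.125

r ∨ s = a + b − a·b on (0.2300, 0.1600) = 0.3532
¬t = 1 − 0.7700 = 0.2300
s ∨ ¬t = a + b − a·b on (0.1600, 0.2300) = 0.3532
(r ∨ s) ∧ (s ∨ ¬t) = a·b on (0.3532, 0.3532) = 0.1248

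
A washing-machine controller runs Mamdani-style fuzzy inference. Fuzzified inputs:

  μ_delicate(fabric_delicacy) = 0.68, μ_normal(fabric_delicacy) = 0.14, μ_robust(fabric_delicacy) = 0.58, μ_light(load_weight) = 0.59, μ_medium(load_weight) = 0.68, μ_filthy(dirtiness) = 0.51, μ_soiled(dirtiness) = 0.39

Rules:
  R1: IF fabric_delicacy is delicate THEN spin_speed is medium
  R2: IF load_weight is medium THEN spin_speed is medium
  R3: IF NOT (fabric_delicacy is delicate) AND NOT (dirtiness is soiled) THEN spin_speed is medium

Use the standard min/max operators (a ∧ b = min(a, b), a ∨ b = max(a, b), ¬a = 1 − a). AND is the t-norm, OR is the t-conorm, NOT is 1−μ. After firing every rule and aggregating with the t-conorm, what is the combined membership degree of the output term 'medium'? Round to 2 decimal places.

R1: delicate=0.68 → w = 0.68
R2: medium=0.68 → w = 0.68
R3: ¬delicate=1−0.68=0.32, ¬soiled=1−0.39=0.61; AND[min(a, b)] → w = 0.32
Rules with consequent 'medium': {R1, R2, R3} → strengths 0.68, 0.68, 0.32
Aggregate via t-conorm [max(a, b)]: 0.68

0.68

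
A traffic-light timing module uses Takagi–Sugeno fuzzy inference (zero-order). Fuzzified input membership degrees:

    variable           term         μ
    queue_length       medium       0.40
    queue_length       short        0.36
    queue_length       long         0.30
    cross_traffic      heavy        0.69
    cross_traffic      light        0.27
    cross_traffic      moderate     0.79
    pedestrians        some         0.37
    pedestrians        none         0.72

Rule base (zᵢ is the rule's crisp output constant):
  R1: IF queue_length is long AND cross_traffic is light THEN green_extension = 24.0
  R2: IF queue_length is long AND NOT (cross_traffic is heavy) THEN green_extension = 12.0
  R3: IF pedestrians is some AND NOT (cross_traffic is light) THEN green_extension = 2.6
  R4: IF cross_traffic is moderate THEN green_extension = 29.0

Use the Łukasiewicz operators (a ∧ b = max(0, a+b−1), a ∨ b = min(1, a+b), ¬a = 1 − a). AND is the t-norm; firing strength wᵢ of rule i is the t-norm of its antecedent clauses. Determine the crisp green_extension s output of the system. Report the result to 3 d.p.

26.034

R1 (z=24.0): long=0.30, light=0.27; AND[max(0, a+b−1)] → w = 0.00
R2 (z=12.0): long=0.30, ¬heavy=1−0.69=0.31; AND[max(0, a+b−1)] → w = 0.00
R3 (z=2.6): some=0.37, ¬light=1−0.27=0.73; AND[max(0, a+b−1)] → w = 0.10
R4 (z=29.0): moderate=0.79 → w = 0.79
Weighted average = (0.00·24.0 + 0.00·12.0 + 0.10·2.6 + 0.79·29.0) / (0.00 + 0.00 + 0.10 + 0.79)
  = 23.1700 / 0.8900 = 26.034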